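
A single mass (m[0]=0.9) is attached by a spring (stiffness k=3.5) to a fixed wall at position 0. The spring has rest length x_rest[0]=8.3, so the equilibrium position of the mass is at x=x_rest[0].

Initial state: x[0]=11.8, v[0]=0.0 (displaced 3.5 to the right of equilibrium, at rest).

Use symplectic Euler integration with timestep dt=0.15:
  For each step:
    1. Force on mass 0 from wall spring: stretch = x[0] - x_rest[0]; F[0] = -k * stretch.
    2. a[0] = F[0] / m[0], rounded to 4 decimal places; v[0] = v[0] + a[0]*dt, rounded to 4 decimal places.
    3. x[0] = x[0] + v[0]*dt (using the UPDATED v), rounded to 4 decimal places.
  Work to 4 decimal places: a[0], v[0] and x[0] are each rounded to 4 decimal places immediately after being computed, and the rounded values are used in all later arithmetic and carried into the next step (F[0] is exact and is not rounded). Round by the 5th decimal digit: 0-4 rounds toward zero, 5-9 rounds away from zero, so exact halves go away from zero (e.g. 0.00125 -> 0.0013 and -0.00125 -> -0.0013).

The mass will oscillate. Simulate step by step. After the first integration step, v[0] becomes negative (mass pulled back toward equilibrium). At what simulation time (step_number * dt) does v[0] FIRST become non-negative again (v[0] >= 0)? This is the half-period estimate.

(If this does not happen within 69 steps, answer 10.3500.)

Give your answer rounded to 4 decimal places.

Answer: 1.6500

Derivation:
Step 0: x=[11.8000] v=[0.0000]
Step 1: x=[11.4937] v=[-2.0417]
Step 2: x=[10.9080] v=[-3.9047]
Step 3: x=[10.0941] v=[-5.4260]
Step 4: x=[9.1232] v=[-6.4726]
Step 5: x=[8.0803] v=[-6.9528]
Step 6: x=[7.0566] v=[-6.8246]
Step 7: x=[6.1417] v=[-6.0993]
Step 8: x=[5.4157] v=[-4.8403]
Step 9: x=[4.9420] v=[-3.1578]
Step 10: x=[4.7622] v=[-1.1990]
Step 11: x=[4.8919] v=[0.8647]
First v>=0 after going negative at step 11, time=1.6500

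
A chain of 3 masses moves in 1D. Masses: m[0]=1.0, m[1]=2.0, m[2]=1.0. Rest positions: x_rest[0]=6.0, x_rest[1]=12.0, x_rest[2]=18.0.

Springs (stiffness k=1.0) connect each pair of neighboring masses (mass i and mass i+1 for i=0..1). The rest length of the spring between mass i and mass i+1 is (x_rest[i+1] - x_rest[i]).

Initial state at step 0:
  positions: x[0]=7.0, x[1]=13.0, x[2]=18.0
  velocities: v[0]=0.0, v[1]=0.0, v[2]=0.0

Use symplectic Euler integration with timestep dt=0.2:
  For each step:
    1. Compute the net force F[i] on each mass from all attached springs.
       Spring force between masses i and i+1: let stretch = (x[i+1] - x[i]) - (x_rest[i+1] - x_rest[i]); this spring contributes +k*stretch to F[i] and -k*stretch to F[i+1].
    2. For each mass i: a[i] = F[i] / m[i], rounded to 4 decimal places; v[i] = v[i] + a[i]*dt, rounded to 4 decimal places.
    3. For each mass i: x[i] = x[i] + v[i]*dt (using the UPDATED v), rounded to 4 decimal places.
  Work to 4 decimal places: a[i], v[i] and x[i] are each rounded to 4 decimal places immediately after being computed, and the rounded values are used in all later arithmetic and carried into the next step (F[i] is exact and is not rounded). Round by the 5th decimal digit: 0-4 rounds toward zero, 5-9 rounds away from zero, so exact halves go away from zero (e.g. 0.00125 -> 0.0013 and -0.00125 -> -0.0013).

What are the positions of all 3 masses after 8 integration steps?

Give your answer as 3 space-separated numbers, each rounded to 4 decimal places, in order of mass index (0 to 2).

Answer: 6.8723 12.5618 19.0044

Derivation:
Step 0: x=[7.0000 13.0000 18.0000] v=[0.0000 0.0000 0.0000]
Step 1: x=[7.0000 12.9800 18.0400] v=[0.0000 -0.1000 0.2000]
Step 2: x=[6.9992 12.9416 18.1176] v=[-0.0040 -0.1920 0.3880]
Step 3: x=[6.9961 12.8879 18.2282] v=[-0.0155 -0.2686 0.5528]
Step 4: x=[6.9887 12.8231 18.3651] v=[-0.0371 -0.3238 0.6847]
Step 5: x=[6.9747 12.7525 18.5204] v=[-0.0702 -0.3530 0.7763]
Step 6: x=[6.9518 12.6817 18.6849] v=[-0.1146 -0.3540 0.8227]
Step 7: x=[6.9181 12.6164 18.8493] v=[-0.1686 -0.3267 0.8221]
Step 8: x=[6.8723 12.5618 19.0044] v=[-0.2289 -0.2732 0.7755]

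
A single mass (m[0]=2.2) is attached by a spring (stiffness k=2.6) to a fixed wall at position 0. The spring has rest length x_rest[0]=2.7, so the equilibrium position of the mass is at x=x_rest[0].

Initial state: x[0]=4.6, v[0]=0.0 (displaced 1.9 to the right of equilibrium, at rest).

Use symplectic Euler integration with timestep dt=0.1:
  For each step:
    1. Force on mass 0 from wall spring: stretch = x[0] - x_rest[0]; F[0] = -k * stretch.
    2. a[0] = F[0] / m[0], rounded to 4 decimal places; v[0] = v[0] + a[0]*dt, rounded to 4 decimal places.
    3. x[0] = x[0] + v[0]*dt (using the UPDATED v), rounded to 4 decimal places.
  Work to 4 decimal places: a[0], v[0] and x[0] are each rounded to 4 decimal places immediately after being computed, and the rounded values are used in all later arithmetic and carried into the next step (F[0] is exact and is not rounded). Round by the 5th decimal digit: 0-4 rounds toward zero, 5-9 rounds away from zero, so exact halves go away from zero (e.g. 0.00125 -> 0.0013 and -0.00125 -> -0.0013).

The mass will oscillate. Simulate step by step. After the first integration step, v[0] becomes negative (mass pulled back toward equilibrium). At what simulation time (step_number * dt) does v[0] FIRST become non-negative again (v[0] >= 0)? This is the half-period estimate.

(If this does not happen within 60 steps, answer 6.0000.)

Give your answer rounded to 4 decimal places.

Step 0: x=[4.6000] v=[0.0000]
Step 1: x=[4.5775] v=[-0.2246]
Step 2: x=[4.5329] v=[-0.4465]
Step 3: x=[4.4666] v=[-0.6631]
Step 4: x=[4.3794] v=[-0.8719]
Step 5: x=[4.2724] v=[-1.0704]
Step 6: x=[4.1468] v=[-1.2562]
Step 7: x=[4.0041] v=[-1.4272]
Step 8: x=[3.8460] v=[-1.5813]
Step 9: x=[3.6743] v=[-1.7167]
Step 10: x=[3.4911] v=[-1.8318]
Step 11: x=[3.2986] v=[-1.9253]
Step 12: x=[3.0990] v=[-1.9960]
Step 13: x=[2.8947] v=[-2.0432]
Step 14: x=[2.6881] v=[-2.0662]
Step 15: x=[2.4816] v=[-2.0648]
Step 16: x=[2.2777] v=[-2.0390]
Step 17: x=[2.0788] v=[-1.9891]
Step 18: x=[1.8872] v=[-1.9157]
Step 19: x=[1.7052] v=[-1.8196]
Step 20: x=[1.5350] v=[-1.7020]
Step 21: x=[1.3786] v=[-1.5643]
Step 22: x=[1.2378] v=[-1.4081]
Step 23: x=[1.1143] v=[-1.2353]
Step 24: x=[1.0095] v=[-1.0479]
Step 25: x=[0.9247] v=[-0.8481]
Step 26: x=[0.8609] v=[-0.6383]
Step 27: x=[0.8188] v=[-0.4210]
Step 28: x=[0.7989] v=[-0.1987]
Step 29: x=[0.8015] v=[0.0260]
First v>=0 after going negative at step 29, time=2.9000

Answer: 2.9000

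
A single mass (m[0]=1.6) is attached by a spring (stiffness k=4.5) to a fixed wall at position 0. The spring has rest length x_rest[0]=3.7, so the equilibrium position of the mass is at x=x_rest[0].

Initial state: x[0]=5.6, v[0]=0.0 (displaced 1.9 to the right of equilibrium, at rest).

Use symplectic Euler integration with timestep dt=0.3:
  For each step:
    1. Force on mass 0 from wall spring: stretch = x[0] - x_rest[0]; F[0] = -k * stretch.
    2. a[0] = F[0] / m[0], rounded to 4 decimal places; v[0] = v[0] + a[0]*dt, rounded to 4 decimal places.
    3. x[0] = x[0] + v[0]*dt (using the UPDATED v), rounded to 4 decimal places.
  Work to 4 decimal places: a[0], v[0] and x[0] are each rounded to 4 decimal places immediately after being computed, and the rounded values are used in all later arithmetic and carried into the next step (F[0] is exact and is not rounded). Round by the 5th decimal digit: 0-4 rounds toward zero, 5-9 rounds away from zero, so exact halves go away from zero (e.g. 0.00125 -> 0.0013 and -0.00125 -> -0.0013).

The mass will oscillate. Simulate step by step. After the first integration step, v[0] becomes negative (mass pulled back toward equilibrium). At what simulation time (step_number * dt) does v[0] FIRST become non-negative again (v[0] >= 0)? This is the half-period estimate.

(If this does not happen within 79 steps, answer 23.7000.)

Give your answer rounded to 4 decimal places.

Step 0: x=[5.6000] v=[0.0000]
Step 1: x=[5.1191] v=[-1.6031]
Step 2: x=[4.2790] v=[-2.8005]
Step 3: x=[3.2923] v=[-3.2890]
Step 4: x=[2.4088] v=[-2.9450]
Step 5: x=[1.8521] v=[-1.8556]
Step 6: x=[1.7632] v=[-0.2964]
Step 7: x=[2.1645] v=[1.3378]
First v>=0 after going negative at step 7, time=2.1000

Answer: 2.1000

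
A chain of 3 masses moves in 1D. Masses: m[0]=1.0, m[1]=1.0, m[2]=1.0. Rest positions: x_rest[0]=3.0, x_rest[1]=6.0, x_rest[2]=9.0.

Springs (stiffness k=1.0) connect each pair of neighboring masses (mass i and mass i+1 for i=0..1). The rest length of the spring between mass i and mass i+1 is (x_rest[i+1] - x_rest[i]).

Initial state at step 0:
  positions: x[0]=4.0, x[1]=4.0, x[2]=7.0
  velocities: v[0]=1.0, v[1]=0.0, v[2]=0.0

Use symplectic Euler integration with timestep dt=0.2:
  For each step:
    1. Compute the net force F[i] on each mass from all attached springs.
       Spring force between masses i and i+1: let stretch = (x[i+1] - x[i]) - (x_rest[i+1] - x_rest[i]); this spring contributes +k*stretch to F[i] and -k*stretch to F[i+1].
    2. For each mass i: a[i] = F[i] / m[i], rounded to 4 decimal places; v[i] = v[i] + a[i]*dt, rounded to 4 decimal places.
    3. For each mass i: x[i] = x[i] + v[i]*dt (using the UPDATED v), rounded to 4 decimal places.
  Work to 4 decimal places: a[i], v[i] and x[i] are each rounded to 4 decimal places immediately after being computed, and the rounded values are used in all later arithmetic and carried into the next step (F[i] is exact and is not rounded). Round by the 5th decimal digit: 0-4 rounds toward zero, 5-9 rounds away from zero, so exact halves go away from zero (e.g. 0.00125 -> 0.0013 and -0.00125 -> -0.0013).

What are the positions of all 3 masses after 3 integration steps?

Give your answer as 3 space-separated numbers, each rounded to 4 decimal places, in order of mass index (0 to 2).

Answer: 3.8957 4.6808 7.0236

Derivation:
Step 0: x=[4.0000 4.0000 7.0000] v=[1.0000 0.0000 0.0000]
Step 1: x=[4.0800 4.1200 7.0000] v=[0.4000 0.6000 0.0000]
Step 2: x=[4.0416 4.3536 7.0048] v=[-0.1920 1.1680 0.0240]
Step 3: x=[3.8957 4.6808 7.0236] v=[-0.7296 1.6358 0.0938]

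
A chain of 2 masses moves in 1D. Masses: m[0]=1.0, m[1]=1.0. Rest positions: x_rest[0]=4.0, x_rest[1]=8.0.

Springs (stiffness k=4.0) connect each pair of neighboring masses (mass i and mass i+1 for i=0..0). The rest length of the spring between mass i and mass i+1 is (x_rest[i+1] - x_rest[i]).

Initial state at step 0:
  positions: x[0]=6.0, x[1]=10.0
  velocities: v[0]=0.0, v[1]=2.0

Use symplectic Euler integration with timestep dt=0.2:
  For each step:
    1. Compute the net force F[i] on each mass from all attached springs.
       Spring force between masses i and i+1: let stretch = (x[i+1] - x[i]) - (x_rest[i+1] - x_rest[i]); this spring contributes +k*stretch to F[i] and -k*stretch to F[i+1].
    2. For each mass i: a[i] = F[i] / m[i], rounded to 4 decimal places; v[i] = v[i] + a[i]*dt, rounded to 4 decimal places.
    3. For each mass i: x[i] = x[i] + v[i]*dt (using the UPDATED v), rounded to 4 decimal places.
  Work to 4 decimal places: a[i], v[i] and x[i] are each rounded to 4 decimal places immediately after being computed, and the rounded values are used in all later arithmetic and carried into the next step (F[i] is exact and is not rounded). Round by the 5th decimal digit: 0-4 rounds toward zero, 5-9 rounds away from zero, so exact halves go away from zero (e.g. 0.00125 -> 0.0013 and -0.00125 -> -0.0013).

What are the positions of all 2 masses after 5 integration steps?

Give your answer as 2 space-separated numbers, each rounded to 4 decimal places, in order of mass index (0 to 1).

Step 0: x=[6.0000 10.0000] v=[0.0000 2.0000]
Step 1: x=[6.0000 10.4000] v=[0.0000 2.0000]
Step 2: x=[6.0640 10.7360] v=[0.3200 1.6800]
Step 3: x=[6.2355 10.9645] v=[0.8576 1.1424]
Step 4: x=[6.5237 11.0763] v=[1.4408 0.5592]
Step 5: x=[6.9003 11.0997] v=[1.8829 0.1171]

Answer: 6.9003 11.0997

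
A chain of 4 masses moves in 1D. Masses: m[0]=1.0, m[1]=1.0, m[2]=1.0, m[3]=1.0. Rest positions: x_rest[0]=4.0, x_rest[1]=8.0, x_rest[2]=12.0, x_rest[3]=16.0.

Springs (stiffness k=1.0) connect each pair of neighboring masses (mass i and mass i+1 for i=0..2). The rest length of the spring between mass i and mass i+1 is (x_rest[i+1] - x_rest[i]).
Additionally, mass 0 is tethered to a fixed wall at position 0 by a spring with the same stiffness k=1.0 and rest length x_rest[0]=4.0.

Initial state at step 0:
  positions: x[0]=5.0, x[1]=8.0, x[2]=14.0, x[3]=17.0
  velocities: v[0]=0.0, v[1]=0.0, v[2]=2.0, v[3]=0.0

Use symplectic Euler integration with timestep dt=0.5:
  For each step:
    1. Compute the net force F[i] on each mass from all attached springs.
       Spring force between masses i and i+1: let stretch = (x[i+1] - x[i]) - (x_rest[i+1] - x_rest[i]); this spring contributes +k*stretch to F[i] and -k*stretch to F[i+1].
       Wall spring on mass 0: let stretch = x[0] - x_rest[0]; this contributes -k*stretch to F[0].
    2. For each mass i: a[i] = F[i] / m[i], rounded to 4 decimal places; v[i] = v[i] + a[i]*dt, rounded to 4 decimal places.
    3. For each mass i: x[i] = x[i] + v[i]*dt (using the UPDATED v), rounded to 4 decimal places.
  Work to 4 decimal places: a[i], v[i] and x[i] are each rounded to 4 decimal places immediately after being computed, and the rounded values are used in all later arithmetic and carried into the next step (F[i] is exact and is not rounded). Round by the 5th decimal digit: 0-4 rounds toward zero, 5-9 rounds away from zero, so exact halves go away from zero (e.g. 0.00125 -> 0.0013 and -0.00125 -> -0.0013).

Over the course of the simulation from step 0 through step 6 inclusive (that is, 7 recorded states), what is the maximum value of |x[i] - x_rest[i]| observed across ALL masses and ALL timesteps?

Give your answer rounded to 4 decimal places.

Answer: 2.6485

Derivation:
Step 0: x=[5.0000 8.0000 14.0000 17.0000] v=[0.0000 0.0000 2.0000 0.0000]
Step 1: x=[4.5000 8.7500 14.2500 17.2500] v=[-1.0000 1.5000 0.5000 0.5000]
Step 2: x=[3.9375 9.8125 13.8750 17.7500] v=[-1.1250 2.1250 -0.7500 1.0000]
Step 3: x=[3.8594 10.4219 13.4531 18.2813] v=[-0.1563 1.2188 -0.8438 1.0625]
Step 4: x=[4.4571 10.1485 13.4805 18.6055] v=[1.1953 -0.5469 0.0547 0.6484]
Step 5: x=[5.3634 9.2852 13.9561 18.6485] v=[1.8125 -1.7266 0.9512 0.0859]
Step 6: x=[5.9093 8.6092 14.4371 18.5184] v=[1.0917 -1.3521 0.9620 -0.2603]
Max displacement = 2.6485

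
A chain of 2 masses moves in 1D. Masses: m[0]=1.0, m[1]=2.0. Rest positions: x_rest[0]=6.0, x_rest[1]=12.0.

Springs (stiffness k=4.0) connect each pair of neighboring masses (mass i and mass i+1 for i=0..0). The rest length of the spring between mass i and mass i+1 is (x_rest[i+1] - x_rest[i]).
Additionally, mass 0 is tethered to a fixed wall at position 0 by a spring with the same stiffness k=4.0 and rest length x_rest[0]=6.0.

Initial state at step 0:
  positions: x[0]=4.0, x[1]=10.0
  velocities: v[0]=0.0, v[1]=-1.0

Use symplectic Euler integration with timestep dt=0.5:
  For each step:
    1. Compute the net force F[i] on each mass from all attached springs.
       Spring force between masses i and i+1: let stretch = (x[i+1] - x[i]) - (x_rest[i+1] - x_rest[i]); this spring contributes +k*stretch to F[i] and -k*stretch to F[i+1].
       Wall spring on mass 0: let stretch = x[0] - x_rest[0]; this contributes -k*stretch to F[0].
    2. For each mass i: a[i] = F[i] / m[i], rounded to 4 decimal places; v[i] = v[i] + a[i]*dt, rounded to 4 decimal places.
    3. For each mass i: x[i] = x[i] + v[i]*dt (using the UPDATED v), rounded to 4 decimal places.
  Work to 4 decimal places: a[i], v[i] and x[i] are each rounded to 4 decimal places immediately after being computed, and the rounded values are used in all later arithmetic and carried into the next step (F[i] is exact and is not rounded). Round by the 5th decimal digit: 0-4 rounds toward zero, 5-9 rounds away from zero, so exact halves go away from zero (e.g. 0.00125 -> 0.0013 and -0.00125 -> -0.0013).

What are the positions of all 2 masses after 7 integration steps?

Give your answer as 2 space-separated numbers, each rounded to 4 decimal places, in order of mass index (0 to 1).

Answer: 6.0157 14.6016

Derivation:
Step 0: x=[4.0000 10.0000] v=[0.0000 -1.0000]
Step 1: x=[6.0000 9.5000] v=[4.0000 -1.0000]
Step 2: x=[5.5000 10.2500] v=[-1.0000 1.5000]
Step 3: x=[4.2500 11.6250] v=[-2.5000 2.7500]
Step 4: x=[6.1250 12.3125] v=[3.7500 1.3750]
Step 5: x=[8.0625 12.9063] v=[3.8750 1.1875]
Step 6: x=[6.7813 14.0782] v=[-2.5624 2.3437]
Step 7: x=[6.0157 14.6016] v=[-1.5312 1.0468]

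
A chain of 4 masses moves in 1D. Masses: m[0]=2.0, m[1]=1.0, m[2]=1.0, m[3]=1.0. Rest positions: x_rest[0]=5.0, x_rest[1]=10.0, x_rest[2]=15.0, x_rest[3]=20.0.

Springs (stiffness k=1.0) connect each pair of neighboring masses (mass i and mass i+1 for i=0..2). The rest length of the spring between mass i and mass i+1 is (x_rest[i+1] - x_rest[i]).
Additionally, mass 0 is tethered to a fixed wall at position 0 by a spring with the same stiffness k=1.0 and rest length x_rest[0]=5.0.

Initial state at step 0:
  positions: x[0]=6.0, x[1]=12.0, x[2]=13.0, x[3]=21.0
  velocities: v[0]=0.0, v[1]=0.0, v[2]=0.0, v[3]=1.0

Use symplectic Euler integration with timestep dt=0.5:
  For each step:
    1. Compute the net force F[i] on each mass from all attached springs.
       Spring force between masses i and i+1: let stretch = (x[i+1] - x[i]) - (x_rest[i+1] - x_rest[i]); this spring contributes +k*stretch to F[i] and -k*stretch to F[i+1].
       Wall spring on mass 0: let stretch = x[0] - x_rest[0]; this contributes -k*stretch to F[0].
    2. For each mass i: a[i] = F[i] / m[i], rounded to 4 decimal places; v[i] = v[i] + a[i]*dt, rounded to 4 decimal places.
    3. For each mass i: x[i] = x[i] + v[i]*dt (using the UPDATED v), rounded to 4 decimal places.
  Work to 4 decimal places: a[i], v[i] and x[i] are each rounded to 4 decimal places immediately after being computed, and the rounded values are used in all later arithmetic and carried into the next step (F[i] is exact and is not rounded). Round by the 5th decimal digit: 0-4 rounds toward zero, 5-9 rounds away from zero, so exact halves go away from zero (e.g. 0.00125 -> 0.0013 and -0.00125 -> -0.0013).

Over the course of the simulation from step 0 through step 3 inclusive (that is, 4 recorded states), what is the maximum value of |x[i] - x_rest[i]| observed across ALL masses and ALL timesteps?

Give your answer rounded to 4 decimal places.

Step 0: x=[6.0000 12.0000 13.0000 21.0000] v=[0.0000 0.0000 0.0000 1.0000]
Step 1: x=[6.0000 10.7500 14.7500 20.7500] v=[0.0000 -2.5000 3.5000 -0.5000]
Step 2: x=[5.8438 9.3125 17.0000 20.2500] v=[-0.3125 -2.8750 4.5000 -1.0000]
Step 3: x=[5.3907 8.9297 18.1407 20.1875] v=[-0.9063 -0.7656 2.2813 -0.1250]
Max displacement = 3.1407

Answer: 3.1407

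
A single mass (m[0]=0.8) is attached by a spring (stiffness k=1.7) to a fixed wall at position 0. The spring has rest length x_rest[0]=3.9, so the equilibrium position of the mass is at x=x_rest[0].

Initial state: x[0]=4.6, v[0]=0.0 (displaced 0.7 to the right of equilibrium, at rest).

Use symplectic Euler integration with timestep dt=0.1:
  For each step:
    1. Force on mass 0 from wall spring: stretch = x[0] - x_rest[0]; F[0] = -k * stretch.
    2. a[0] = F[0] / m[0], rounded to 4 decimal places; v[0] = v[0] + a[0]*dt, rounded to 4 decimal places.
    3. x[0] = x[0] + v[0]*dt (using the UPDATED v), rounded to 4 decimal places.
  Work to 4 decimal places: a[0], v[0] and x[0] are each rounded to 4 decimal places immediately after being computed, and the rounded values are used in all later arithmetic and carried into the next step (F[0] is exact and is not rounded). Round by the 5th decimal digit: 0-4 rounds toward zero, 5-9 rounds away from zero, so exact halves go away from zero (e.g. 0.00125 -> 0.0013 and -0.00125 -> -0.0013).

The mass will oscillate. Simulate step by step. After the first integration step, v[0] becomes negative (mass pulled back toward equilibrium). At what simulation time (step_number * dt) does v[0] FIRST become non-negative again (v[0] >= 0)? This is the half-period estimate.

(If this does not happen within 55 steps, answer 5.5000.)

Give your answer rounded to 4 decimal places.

Answer: 2.2000

Derivation:
Step 0: x=[4.6000] v=[0.0000]
Step 1: x=[4.5851] v=[-0.1488]
Step 2: x=[4.5557] v=[-0.2944]
Step 3: x=[4.5123] v=[-0.4337]
Step 4: x=[4.4559] v=[-0.5638]
Step 5: x=[4.3877] v=[-0.6819]
Step 6: x=[4.3092] v=[-0.7855]
Step 7: x=[4.2220] v=[-0.8725]
Step 8: x=[4.1279] v=[-0.9409]
Step 9: x=[4.0290] v=[-0.9893]
Step 10: x=[3.9273] v=[-1.0167]
Step 11: x=[3.8251] v=[-1.0225]
Step 12: x=[3.7244] v=[-1.0066]
Step 13: x=[3.6275] v=[-0.9693]
Step 14: x=[3.5364] v=[-0.9114]
Step 15: x=[3.4530] v=[-0.8341]
Step 16: x=[3.3791] v=[-0.7391]
Step 17: x=[3.3163] v=[-0.6284]
Step 18: x=[3.2659] v=[-0.5044]
Step 19: x=[3.2289] v=[-0.3697]
Step 20: x=[3.2062] v=[-0.2271]
Step 21: x=[3.1982] v=[-0.0797]
Step 22: x=[3.2051] v=[0.0694]
First v>=0 after going negative at step 22, time=2.2000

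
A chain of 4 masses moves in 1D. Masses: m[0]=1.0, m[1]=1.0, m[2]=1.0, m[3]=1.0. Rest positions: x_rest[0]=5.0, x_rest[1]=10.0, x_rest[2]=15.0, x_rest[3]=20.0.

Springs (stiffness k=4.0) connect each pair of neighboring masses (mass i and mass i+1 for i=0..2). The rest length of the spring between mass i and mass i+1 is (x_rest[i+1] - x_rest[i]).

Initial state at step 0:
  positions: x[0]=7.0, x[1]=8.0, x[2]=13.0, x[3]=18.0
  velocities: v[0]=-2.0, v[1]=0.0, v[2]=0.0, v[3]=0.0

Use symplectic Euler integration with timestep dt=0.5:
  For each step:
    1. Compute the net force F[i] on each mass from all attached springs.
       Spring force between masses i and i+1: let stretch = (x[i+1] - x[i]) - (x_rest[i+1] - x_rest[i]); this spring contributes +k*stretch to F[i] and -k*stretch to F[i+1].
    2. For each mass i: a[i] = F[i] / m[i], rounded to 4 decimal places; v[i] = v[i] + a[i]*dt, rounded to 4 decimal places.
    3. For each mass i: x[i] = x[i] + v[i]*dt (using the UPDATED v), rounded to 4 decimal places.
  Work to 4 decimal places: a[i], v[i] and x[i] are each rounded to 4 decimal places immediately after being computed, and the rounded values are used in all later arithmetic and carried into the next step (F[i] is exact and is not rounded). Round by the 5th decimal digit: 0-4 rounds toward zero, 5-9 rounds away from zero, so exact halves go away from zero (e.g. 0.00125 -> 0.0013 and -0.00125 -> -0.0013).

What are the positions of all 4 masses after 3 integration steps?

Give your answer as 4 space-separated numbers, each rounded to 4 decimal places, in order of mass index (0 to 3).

Answer: 2.0000 7.0000 12.0000 22.0000

Derivation:
Step 0: x=[7.0000 8.0000 13.0000 18.0000] v=[-2.0000 0.0000 0.0000 0.0000]
Step 1: x=[2.0000 12.0000 13.0000 18.0000] v=[-10.0000 8.0000 0.0000 0.0000]
Step 2: x=[2.0000 7.0000 17.0000 18.0000] v=[0.0000 -10.0000 8.0000 0.0000]
Step 3: x=[2.0000 7.0000 12.0000 22.0000] v=[0.0000 0.0000 -10.0000 8.0000]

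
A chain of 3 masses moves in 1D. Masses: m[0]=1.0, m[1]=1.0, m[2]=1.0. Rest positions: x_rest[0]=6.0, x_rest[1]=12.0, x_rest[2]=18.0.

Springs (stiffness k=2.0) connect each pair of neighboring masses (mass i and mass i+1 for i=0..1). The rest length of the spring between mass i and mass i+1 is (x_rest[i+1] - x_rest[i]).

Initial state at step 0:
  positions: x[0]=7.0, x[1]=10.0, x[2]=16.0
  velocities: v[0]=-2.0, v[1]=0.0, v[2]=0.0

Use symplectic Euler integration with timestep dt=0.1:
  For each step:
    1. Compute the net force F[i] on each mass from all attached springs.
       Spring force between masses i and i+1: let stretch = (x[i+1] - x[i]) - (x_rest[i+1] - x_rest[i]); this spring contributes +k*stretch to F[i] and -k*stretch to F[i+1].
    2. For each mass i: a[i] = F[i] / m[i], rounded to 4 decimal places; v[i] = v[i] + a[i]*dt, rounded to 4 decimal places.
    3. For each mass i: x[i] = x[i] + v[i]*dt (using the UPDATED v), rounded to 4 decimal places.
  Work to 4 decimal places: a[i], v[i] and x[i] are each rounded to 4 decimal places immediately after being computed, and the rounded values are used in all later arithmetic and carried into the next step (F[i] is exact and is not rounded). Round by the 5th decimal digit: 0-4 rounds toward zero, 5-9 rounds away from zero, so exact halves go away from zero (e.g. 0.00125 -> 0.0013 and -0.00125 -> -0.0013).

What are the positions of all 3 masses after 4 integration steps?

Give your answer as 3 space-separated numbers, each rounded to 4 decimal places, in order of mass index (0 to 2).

Answer: 5.6742 10.5090 16.0168

Derivation:
Step 0: x=[7.0000 10.0000 16.0000] v=[-2.0000 0.0000 0.0000]
Step 1: x=[6.7400 10.0600 16.0000] v=[-2.6000 0.6000 0.0000]
Step 2: x=[6.4264 10.1724 16.0012] v=[-3.1360 1.1240 0.0120]
Step 3: x=[6.0677 10.3265 16.0058] v=[-3.5868 1.5406 0.0462]
Step 4: x=[5.6742 10.5090 16.0168] v=[-3.9350 1.8247 0.1103]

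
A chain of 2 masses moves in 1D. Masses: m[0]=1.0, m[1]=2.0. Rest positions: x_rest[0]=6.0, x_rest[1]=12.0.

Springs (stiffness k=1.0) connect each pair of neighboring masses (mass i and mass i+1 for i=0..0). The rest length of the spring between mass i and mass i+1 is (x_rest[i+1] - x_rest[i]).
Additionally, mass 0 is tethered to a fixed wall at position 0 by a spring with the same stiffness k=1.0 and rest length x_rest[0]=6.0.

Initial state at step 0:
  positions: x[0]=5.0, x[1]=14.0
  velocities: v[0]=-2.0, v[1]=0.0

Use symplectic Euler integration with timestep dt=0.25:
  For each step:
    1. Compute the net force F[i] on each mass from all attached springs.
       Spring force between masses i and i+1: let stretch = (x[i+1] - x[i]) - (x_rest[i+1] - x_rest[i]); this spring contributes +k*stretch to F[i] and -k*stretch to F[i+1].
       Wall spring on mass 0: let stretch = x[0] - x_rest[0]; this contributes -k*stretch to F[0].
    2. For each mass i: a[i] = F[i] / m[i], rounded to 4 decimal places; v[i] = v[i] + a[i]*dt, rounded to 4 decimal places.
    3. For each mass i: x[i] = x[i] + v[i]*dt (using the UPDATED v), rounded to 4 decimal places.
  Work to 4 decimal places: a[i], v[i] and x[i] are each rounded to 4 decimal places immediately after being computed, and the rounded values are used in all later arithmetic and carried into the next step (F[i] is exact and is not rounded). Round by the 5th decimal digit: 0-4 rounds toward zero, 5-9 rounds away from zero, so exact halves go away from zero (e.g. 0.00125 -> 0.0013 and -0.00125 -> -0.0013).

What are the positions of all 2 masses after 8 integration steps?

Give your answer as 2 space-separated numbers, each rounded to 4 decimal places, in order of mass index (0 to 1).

Step 0: x=[5.0000 14.0000] v=[-2.0000 0.0000]
Step 1: x=[4.7500 13.9063] v=[-1.0000 -0.3750]
Step 2: x=[4.7754 13.7139] v=[0.1016 -0.7696]
Step 3: x=[5.0610 13.4297] v=[1.1424 -1.1369]
Step 4: x=[5.5533 13.0715] v=[1.9693 -1.4330]
Step 5: x=[6.1684 12.6658] v=[2.4605 -1.6228]
Step 6: x=[6.8041 12.2446] v=[2.5428 -1.6850]
Step 7: x=[7.3546 11.8408] v=[2.2019 -1.6151]
Step 8: x=[7.7258 11.4843] v=[1.4848 -1.4259]

Answer: 7.7258 11.4843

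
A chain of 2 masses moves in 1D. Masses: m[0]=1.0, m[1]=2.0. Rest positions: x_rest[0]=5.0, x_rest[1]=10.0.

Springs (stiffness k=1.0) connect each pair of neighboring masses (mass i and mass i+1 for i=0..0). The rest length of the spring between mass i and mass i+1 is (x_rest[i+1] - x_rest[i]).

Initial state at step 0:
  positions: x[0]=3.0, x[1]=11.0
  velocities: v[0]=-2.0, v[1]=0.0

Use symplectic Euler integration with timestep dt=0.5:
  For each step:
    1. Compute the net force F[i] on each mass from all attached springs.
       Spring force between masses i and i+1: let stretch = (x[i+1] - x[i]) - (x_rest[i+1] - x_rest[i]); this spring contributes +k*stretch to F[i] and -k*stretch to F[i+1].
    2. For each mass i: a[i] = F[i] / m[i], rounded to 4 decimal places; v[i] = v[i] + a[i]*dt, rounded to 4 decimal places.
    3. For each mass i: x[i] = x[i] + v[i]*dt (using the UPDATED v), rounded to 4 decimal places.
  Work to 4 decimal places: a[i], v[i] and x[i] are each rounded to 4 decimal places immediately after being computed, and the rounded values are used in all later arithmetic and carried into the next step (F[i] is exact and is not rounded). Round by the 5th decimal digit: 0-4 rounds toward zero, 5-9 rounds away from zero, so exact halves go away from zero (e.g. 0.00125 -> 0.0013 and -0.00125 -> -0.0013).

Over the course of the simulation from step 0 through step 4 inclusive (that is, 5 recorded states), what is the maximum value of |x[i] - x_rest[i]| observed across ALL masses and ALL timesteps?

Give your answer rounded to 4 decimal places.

Step 0: x=[3.0000 11.0000] v=[-2.0000 0.0000]
Step 1: x=[2.7500 10.6250] v=[-0.5000 -0.7500]
Step 2: x=[3.2188 9.8906] v=[0.9375 -1.4688]
Step 3: x=[4.1055 8.9472] v=[1.7734 -1.8868]
Step 4: x=[4.9527 8.0236] v=[1.6943 -1.8472]
Max displacement = 2.2500

Answer: 2.2500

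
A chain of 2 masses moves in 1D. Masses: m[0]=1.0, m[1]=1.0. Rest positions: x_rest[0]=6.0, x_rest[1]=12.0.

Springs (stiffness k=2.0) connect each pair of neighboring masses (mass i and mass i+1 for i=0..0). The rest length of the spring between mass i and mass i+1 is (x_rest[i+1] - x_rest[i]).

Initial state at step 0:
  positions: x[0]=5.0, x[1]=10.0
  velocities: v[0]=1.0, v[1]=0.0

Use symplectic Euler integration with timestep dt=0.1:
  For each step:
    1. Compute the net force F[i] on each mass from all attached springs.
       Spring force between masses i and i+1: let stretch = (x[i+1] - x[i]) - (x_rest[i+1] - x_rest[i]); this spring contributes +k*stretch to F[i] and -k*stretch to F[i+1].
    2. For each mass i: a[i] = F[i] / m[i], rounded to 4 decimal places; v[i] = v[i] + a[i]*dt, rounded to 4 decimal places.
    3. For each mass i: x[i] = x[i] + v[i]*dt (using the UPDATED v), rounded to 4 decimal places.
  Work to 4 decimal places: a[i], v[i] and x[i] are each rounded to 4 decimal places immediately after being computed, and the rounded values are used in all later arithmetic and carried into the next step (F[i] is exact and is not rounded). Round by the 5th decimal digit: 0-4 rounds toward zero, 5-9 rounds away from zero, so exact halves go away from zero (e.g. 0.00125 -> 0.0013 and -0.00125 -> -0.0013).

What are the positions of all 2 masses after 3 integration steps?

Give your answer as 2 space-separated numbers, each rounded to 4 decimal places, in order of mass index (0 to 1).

Step 0: x=[5.0000 10.0000] v=[1.0000 0.0000]
Step 1: x=[5.0800 10.0200] v=[0.8000 0.2000]
Step 2: x=[5.1388 10.0612] v=[0.5880 0.4120]
Step 3: x=[5.1761 10.1240] v=[0.3725 0.6275]

Answer: 5.1761 10.1240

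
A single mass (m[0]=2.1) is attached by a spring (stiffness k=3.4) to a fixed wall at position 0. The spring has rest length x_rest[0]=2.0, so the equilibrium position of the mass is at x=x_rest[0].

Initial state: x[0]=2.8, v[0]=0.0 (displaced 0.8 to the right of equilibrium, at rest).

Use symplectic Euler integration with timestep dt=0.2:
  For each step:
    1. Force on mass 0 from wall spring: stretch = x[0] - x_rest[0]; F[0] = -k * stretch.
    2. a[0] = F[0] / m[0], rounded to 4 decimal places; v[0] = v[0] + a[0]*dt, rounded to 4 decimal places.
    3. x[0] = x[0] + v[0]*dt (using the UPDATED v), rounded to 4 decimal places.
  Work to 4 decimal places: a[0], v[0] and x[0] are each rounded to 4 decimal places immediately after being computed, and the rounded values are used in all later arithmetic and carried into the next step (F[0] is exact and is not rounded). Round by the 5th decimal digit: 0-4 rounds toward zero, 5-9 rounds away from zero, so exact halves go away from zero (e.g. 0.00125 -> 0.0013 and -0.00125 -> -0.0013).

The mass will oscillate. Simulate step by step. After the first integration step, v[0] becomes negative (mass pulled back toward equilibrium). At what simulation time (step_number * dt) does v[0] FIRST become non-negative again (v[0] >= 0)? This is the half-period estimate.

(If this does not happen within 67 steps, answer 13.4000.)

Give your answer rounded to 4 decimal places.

Answer: 2.6000

Derivation:
Step 0: x=[2.8000] v=[0.0000]
Step 1: x=[2.7482] v=[-0.2590]
Step 2: x=[2.6479] v=[-0.5013]
Step 3: x=[2.5057] v=[-0.7111]
Step 4: x=[2.3307] v=[-0.8749]
Step 5: x=[2.1343] v=[-0.9820]
Step 6: x=[1.9292] v=[-1.0255]
Step 7: x=[1.7287] v=[-1.0026]
Step 8: x=[1.5457] v=[-0.9148]
Step 9: x=[1.3922] v=[-0.7677]
Step 10: x=[1.2780] v=[-0.5709]
Step 11: x=[1.2106] v=[-0.3371]
Step 12: x=[1.1943] v=[-0.0815]
Step 13: x=[1.2302] v=[0.1794]
First v>=0 after going negative at step 13, time=2.6000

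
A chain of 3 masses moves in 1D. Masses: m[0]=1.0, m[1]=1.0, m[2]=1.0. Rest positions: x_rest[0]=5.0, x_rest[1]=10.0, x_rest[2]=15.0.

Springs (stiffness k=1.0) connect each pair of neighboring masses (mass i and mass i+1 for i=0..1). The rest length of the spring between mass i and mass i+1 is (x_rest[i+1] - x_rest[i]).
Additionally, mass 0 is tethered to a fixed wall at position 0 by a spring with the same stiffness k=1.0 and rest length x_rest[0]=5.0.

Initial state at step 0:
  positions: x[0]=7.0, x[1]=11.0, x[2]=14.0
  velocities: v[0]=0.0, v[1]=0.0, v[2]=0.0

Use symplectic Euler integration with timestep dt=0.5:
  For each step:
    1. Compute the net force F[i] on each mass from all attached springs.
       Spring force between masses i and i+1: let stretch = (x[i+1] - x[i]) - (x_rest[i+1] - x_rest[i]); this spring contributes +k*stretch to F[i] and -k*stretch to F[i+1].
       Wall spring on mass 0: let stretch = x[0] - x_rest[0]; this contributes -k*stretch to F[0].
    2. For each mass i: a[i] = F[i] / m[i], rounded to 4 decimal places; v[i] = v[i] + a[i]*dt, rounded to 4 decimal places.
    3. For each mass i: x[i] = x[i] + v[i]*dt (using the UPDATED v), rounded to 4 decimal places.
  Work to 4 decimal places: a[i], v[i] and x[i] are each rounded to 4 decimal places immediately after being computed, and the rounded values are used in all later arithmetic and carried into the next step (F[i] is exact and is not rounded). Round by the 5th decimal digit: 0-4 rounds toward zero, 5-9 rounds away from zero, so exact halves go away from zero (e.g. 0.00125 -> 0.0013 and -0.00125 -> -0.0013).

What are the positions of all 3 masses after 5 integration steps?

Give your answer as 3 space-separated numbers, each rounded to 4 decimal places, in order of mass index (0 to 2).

Answer: 3.3427 9.2852 16.5460

Derivation:
Step 0: x=[7.0000 11.0000 14.0000] v=[0.0000 0.0000 0.0000]
Step 1: x=[6.2500 10.7500 14.5000] v=[-1.5000 -0.5000 1.0000]
Step 2: x=[5.0625 10.3125 15.3125] v=[-2.3750 -0.8750 1.6250]
Step 3: x=[3.9219 9.8125 16.1250] v=[-2.2813 -1.0000 1.6250]
Step 4: x=[3.2734 9.4180 16.6094] v=[-1.2970 -0.7891 0.9688]
Step 5: x=[3.3427 9.2852 16.5460] v=[0.1386 -0.2657 -0.1269]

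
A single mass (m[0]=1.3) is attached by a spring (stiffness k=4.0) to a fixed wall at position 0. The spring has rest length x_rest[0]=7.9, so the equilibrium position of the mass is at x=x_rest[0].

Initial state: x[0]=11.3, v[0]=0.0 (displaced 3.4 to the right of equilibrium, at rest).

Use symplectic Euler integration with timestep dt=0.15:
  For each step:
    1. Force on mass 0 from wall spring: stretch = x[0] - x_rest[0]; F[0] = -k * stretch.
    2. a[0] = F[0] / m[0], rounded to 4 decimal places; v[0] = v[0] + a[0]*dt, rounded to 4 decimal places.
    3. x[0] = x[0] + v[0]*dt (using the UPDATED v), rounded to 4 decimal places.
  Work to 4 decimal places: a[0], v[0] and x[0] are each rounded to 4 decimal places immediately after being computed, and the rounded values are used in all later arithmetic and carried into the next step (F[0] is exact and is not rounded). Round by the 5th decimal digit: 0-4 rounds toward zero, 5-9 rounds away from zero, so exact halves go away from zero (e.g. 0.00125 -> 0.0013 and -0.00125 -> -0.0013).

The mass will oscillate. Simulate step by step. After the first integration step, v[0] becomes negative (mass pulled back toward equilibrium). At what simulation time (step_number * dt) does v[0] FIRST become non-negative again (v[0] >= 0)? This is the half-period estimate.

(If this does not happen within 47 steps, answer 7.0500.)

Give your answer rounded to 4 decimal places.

Step 0: x=[11.3000] v=[0.0000]
Step 1: x=[11.0646] v=[-1.5692]
Step 2: x=[10.6101] v=[-3.0298]
Step 3: x=[9.9680] v=[-4.2806]
Step 4: x=[9.1827] v=[-5.2351]
Step 5: x=[8.3086] v=[-5.8271]
Step 6: x=[7.4062] v=[-6.0157]
Step 7: x=[6.5380] v=[-5.7878]
Step 8: x=[5.7641] v=[-5.1592]
Step 9: x=[5.1381] v=[-4.1734]
Step 10: x=[4.7033] v=[-2.8987]
Step 11: x=[4.4898] v=[-1.4233]
Step 12: x=[4.5124] v=[0.1506]
First v>=0 after going negative at step 12, time=1.8000

Answer: 1.8000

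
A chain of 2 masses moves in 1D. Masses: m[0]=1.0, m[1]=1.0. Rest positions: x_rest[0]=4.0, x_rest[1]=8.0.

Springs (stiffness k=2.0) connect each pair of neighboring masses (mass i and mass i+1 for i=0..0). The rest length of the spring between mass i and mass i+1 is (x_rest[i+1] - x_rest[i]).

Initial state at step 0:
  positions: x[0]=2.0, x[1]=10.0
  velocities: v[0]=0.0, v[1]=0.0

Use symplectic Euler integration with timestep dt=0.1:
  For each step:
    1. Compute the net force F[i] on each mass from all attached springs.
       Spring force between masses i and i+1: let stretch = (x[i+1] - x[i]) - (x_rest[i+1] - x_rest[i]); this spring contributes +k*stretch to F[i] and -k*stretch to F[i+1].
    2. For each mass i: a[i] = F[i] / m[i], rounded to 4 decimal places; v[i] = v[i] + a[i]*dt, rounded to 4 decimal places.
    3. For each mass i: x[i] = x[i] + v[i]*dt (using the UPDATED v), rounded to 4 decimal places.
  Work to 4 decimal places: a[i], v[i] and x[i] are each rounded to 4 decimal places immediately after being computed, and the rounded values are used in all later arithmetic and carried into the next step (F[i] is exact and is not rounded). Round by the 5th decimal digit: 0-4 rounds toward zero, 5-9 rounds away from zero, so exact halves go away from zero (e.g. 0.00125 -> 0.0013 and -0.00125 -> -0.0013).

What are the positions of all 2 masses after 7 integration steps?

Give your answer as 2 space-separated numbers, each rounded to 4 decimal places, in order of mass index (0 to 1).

Step 0: x=[2.0000 10.0000] v=[0.0000 0.0000]
Step 1: x=[2.0800 9.9200] v=[0.8000 -0.8000]
Step 2: x=[2.2368 9.7632] v=[1.5680 -1.5680]
Step 3: x=[2.4641 9.5359] v=[2.2733 -2.2733]
Step 4: x=[2.7529 9.2471] v=[2.8877 -2.8877]
Step 5: x=[3.0916 8.9085] v=[3.3865 -3.3865]
Step 6: x=[3.4666 8.5335] v=[3.7499 -3.7499]
Step 7: x=[3.8629 8.1372] v=[3.9633 -3.9633]

Answer: 3.8629 8.1372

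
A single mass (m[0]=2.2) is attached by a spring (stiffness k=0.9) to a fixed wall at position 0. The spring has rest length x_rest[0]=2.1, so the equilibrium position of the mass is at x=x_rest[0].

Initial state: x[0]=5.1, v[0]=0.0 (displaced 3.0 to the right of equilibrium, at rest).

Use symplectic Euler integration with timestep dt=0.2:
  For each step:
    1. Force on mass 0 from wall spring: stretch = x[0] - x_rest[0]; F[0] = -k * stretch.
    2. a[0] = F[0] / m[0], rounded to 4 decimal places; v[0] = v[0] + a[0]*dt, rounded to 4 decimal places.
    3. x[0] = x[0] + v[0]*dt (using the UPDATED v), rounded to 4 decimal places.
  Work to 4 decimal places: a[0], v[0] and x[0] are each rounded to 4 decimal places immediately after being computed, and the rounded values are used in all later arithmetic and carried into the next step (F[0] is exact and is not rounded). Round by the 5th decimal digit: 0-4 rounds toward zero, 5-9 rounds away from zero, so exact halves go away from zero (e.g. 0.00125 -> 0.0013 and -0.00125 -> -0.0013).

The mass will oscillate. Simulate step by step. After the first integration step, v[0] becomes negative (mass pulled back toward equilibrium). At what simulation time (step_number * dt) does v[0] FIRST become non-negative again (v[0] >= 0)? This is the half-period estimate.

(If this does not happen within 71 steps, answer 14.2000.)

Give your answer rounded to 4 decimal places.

Step 0: x=[5.1000] v=[0.0000]
Step 1: x=[5.0509] v=[-0.2455]
Step 2: x=[4.9535] v=[-0.4869]
Step 3: x=[4.8094] v=[-0.7204]
Step 4: x=[4.6210] v=[-0.9421]
Step 5: x=[4.3913] v=[-1.1484]
Step 6: x=[4.1241] v=[-1.3359]
Step 7: x=[3.8238] v=[-1.5015]
Step 8: x=[3.4953] v=[-1.6425]
Step 9: x=[3.1440] v=[-1.7567]
Step 10: x=[2.7756] v=[-1.8421]
Step 11: x=[2.3961] v=[-1.8974]
Step 12: x=[2.0118] v=[-1.9216]
Step 13: x=[1.6289] v=[-1.9144]
Step 14: x=[1.2537] v=[-1.8759]
Step 15: x=[0.8924] v=[-1.8067]
Step 16: x=[0.5508] v=[-1.7079]
Step 17: x=[0.2346] v=[-1.5811]
Step 18: x=[-0.0511] v=[-1.4285]
Step 19: x=[-0.3016] v=[-1.2525]
Step 20: x=[-0.5128] v=[-1.0560]
Step 21: x=[-0.6812] v=[-0.8422]
Step 22: x=[-0.8041] v=[-0.6146]
Step 23: x=[-0.8795] v=[-0.3770]
Step 24: x=[-0.9061] v=[-0.1332]
Step 25: x=[-0.8835] v=[0.1128]
First v>=0 after going negative at step 25, time=5.0000

Answer: 5.0000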